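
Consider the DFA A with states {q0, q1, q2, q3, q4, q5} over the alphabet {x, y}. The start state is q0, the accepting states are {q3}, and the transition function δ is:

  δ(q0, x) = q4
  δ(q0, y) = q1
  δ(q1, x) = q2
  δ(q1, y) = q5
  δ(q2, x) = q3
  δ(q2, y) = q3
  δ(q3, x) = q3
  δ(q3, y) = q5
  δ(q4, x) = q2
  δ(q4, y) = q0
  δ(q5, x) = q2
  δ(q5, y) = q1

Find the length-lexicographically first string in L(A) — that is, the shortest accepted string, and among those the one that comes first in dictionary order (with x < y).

xxx

A breadth-first search from q0 reaches an accepting state first via the path q0 → q4 → q2 → q3 on input xxx.
No string of length < 3 is accepted (BFS exhausts all shorter strings without reaching an accepting state), and xxx is the lexicographically least accepting string of length 3.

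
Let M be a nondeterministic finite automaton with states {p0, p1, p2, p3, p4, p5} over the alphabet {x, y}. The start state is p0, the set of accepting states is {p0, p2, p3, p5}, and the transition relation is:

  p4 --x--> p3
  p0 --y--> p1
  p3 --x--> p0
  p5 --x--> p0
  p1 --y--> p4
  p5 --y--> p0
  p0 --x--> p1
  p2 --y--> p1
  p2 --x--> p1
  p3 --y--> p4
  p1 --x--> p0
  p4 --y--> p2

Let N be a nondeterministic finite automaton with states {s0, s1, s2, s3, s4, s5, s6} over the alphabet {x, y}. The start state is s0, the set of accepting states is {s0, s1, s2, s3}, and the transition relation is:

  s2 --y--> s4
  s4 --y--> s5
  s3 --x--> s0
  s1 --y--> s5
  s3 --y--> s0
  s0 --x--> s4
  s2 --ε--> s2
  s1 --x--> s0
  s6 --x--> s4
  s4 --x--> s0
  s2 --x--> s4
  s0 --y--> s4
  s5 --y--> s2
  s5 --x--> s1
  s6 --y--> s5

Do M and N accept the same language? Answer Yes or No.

Yes

Exploring the product automaton M × N from the start pair (p0, s0), following both machines on each input symbol, reaches 5 state pairs: (p0, s0), (p1, s4), (p4, s5), (p3, s1), (p2, s2).
M accepts in {p0, p2, p3, p5} and N accepts in {s0, s1, s2, s3}. In every reachable pair the two components are either both accepting — (p0, s0), (p3, s1), (p2, s2) — or both non-accepting, so no string is accepted by exactly one of the machines: L(M) \ L(N) and L(N) \ L(M) are both empty.
Hence every string is accepted by M iff it is accepted by N, and the two languages coincide.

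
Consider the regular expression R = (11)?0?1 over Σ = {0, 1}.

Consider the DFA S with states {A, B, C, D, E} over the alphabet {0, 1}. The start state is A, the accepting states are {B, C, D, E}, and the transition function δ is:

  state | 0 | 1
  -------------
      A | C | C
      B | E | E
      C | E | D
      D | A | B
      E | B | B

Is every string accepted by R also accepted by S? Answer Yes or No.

Converting the expression R to a DFA (subset construction, then merging equivalent states) gives the minimal DFA with states {r0, r1, r2, r3, r4, r5}, start state r0, accepting states {r2, r4} and transitions r0: 0→r1, 1→r2; r1: 0→r3, 1→r4; r2: 0→r3, 1→r5; r3: 0→r3, 1→r3; r4: 0→r3, 1→r3; r5: 0→r1, 1→r4.
Exploring the product automaton R × S from the start pair (r0, A), following both machines on each input symbol, reaches 13 state pairs: (r0, A), (r1, C), (r2, C), (r3, E), (r4, D), (r5, D), (r3, B), (r3, A), (r1, A), (r4, B), (r3, C), (r4, C), (r3, D).
R accepts in {r2, r4} and S accepts in {B, C, D, E}. The reachable pairs whose R-component is accepting are (r2, C), (r4, D), (r4, B), (r4, C); in each of them the S-component is accepting too, so the product for L(R) \ L(S) (R-component accepting, S-component rejecting) has no reachable accepting pair and the difference is empty.
Hence every string in L(R) is also in L(S).

Yes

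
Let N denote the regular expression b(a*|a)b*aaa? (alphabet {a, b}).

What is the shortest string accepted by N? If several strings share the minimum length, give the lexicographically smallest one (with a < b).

baa

By inspection of the expression, no string of length less than 3 matches, and baa is the lexicographically first match of length 3.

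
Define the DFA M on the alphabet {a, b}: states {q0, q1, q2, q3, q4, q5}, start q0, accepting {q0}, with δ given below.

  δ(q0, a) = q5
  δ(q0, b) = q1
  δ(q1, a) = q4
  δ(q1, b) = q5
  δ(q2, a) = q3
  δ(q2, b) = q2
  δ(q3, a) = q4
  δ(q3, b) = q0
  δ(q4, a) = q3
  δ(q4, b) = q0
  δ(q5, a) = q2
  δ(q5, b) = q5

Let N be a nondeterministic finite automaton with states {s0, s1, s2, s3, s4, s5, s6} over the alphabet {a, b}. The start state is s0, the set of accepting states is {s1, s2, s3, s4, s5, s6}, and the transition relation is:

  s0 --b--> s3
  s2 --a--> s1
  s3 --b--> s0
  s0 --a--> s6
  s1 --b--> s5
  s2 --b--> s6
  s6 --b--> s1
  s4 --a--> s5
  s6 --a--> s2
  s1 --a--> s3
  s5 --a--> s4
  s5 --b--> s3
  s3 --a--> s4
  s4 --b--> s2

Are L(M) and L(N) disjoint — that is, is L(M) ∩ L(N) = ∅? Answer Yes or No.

No

The string bab is accepted by both M and N.
Hence L(M) ∩ L(N) ≠ ∅.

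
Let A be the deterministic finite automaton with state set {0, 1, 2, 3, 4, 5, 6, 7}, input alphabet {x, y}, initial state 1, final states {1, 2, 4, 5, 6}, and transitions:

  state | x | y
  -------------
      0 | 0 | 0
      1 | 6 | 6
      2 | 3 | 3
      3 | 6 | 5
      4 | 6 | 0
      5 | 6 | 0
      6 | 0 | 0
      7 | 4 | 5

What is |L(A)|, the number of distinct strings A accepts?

The useful subgraph on states {1, 6} is acyclic, so L(A) is finite; the longest accepting path visits 2 useful states, giving maximum string length 1.
Counting accepting paths from 1 by length: 1 of length 0, 2 of length 1. Total 3.

3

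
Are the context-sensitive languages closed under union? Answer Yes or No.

A linear-bounded automaton can nondeterministically choose to simulate the LBA for L₁ or the LBA for L₂; equivalently, with disjoint nonterminals, S → S₁ | S₂ added to two noncontracting grammars is still noncontracting.
So the context-sensitive languages are closed under union.

Yes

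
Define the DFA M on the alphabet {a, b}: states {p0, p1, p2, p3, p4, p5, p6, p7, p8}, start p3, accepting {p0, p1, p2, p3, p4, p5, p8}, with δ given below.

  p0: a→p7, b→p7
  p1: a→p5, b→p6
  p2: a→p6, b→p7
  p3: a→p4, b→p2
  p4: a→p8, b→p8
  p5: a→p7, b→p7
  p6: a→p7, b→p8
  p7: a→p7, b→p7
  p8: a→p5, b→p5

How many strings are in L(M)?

12

The useful subgraph on states {p2, p3, p4, p5, p6, p8} is acyclic, so L(M) is finite; the longest accepting path visits 5 useful states, giving maximum string length 4.
Counting accepting paths from p3 by length: 1 of length 0, 2 of length 1, 2 of length 2, 5 of length 3, 2 of length 4. Total 12.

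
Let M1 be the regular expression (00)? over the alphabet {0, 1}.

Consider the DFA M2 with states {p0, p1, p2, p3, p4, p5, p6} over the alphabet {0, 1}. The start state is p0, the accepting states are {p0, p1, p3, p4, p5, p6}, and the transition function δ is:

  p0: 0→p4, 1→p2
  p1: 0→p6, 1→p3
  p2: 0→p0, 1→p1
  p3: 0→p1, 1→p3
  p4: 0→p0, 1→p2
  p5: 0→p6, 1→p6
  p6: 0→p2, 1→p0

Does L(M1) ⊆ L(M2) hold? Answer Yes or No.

Converting the expression M1 to a DFA (subset construction, then merging equivalent states) gives the minimal DFA with states {r0, r1, r2, r3}, start state r0, accepting states {r0, r3} and transitions r0: 0→r1, 1→r2; r1: 0→r3, 1→r2; r2: 0→r2, 1→r2; r3: 0→r2, 1→r2.
Exploring the product automaton M1 × M2 from the start pair (r0, p0), following both machines on each input symbol, reaches 9 state pairs: (r0, p0), (r1, p4), (r2, p2), (r3, p0), (r2, p0), (r2, p1), (r2, p4), (r2, p6), (r2, p3).
M1 accepts in {r0, r3} and M2 accepts in {p0, p1, p3, p4, p5, p6}. The reachable pairs whose M1-component is accepting are (r0, p0), (r3, p0); in each of them the M2-component is accepting too, so the product for L(M1) \ L(M2) (M1-component accepting, M2-component rejecting) has no reachable accepting pair and the difference is empty.
Hence every string in L(M1) is also in L(M2).

Yes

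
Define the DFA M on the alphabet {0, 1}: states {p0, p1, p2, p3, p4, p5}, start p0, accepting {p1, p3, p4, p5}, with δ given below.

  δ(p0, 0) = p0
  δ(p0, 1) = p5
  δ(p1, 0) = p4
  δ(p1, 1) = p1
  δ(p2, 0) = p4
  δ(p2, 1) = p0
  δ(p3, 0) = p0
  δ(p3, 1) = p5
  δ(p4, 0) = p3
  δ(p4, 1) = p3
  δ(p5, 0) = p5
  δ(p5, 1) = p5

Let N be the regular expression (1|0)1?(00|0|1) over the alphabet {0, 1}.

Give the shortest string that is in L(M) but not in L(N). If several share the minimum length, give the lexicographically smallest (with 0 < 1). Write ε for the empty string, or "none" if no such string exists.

The string 1 is accepted by M but not by N.
No shorter string lies in the difference, and 1 is the lexicographically first length-1 string in L(M) \ L(N).

1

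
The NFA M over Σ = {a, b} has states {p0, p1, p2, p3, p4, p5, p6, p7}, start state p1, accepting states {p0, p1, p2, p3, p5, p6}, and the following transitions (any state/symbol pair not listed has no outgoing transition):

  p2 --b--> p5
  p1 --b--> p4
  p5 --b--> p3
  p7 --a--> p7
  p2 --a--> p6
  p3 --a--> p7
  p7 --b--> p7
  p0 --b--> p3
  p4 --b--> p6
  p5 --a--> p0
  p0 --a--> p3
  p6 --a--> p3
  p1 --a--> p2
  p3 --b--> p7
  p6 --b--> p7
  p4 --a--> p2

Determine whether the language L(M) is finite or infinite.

finite

The useful states (reachable from p1 and able to reach an accepting state) are {p0, p1, p2, p3, p4, p5, p6}.
Restricted to these states the transition graph has no cycle, so every accepting path has bounded length and L is finite.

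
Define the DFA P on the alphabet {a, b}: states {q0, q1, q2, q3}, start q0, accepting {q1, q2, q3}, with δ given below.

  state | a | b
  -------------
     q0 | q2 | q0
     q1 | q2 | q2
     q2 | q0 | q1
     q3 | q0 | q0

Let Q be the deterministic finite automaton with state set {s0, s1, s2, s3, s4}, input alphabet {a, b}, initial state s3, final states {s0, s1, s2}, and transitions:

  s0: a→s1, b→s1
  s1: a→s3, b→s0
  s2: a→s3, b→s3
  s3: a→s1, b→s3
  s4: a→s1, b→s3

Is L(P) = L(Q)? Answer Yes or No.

Yes

Exploring the product automaton P × Q from the start pair (q0, s3), following both machines on each input symbol, reaches 3 state pairs: (q0, s3), (q2, s1), (q1, s0).
P accepts in {q1, q2, q3} and Q accepts in {s0, s1, s2}. In every reachable pair the two components are either both accepting — (q2, s1), (q1, s0) — or both non-accepting, so no string is accepted by exactly one of the machines: L(P) \ L(Q) and L(Q) \ L(P) are both empty.
Hence every string is accepted by P iff it is accepted by Q, and the two languages coincide.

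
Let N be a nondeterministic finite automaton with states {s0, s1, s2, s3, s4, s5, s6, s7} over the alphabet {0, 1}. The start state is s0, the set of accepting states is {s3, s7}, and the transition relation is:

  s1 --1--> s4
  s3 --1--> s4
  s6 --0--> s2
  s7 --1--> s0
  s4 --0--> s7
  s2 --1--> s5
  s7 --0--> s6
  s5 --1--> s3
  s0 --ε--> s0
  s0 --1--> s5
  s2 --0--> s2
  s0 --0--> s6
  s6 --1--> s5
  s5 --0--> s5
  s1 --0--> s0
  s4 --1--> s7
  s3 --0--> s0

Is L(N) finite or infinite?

infinite

State s0 is reachable from the start and can reach an accepting state, and it lies on the cycle s0 → s5 → s3 → s0.
Traversing that cycle any number of times yields accepted strings of unbounded length, so the language is infinite.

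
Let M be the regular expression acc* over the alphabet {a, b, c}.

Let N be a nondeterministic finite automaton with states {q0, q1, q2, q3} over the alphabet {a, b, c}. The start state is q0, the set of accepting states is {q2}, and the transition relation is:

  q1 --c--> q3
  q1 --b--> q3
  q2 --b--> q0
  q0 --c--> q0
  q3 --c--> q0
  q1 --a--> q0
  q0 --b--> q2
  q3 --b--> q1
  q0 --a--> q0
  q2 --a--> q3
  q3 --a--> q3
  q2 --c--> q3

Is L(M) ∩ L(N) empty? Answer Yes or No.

Yes

Converting the expression M to a DFA (subset construction, then merging equivalent states) gives the minimal DFA with states {m0, m1, m2, m3}, start state m0, accepting states {m3} and transitions m0: a→m1, b→m2, c→m2; m1: a→m2, b→m2, c→m3; m2: a→m2, b→m2, c→m2; m3: a→m2, b→m2, c→m3.
Exploring the product automaton M × N from the start pair (m0, q0), following both machines on each input symbol, reaches 7 state pairs: (m0, q0), (m1, q0), (m2, q2), (m2, q0), (m3, q0), (m2, q3), (m2, q1).
M accepts in {m3} and N accepts in {q2}; no reachable pair has both components accepting, so no string drives both machines to acceptance simultaneously and L(M) ∩ L(N) = ∅.
So no string is accepted by both, and the intersection is empty.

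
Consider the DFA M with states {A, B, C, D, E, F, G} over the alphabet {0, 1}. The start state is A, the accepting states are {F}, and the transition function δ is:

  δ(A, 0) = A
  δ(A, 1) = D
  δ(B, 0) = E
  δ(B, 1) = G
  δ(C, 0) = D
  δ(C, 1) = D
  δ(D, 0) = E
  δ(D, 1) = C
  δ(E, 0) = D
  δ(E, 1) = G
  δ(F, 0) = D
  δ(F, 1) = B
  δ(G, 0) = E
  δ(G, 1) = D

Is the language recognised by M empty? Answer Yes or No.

Yes

The states reachable from the start state are {A, C, D, E, G}.
None of the accepting states {F} is reachable, so no string is accepted and L(M) = ∅.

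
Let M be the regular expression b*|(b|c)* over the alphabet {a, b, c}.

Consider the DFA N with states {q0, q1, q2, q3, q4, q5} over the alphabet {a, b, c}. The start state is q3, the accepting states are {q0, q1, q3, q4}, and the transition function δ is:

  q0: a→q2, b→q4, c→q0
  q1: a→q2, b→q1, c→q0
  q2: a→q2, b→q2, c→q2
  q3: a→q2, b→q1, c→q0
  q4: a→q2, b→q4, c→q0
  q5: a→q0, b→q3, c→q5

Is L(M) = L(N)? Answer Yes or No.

Yes

Converting the expression M to a DFA (subset construction, then merging equivalent states) gives the minimal DFA with states {m0, m1}, start state m0, accepting states {m0} and transitions m0: a→m1, b→m0, c→m0; m1: a→m1, b→m1, c→m1.
Exploring the product automaton M × N from the start pair (m0, q3), following both machines on each input symbol, reaches 5 state pairs: (m0, q3), (m1, q2), (m0, q1), (m0, q0), (m0, q4).
M accepts in {m0} and N accepts in {q0, q1, q3, q4}. In every reachable pair the two components are either both accepting — (m0, q3), (m0, q1), (m0, q0), (m0, q4) — or both non-accepting, so no string is accepted by exactly one of the machines: L(M) \ L(N) and L(N) \ L(M) are both empty.
Hence every string is accepted by M iff it is accepted by N, and the two languages coincide.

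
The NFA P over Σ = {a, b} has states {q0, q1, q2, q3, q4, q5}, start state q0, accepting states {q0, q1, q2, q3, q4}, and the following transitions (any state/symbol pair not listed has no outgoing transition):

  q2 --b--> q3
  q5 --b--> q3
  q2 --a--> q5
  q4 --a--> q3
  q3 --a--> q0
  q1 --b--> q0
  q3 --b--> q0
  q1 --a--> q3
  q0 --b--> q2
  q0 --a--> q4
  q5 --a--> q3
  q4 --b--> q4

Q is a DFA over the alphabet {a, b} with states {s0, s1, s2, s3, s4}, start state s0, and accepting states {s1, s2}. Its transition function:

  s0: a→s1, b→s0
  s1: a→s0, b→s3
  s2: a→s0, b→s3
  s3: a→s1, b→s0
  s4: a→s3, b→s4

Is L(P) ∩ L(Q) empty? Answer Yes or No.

No

The string a is accepted by both P and Q.
Hence L(P) ∩ L(Q) ≠ ∅.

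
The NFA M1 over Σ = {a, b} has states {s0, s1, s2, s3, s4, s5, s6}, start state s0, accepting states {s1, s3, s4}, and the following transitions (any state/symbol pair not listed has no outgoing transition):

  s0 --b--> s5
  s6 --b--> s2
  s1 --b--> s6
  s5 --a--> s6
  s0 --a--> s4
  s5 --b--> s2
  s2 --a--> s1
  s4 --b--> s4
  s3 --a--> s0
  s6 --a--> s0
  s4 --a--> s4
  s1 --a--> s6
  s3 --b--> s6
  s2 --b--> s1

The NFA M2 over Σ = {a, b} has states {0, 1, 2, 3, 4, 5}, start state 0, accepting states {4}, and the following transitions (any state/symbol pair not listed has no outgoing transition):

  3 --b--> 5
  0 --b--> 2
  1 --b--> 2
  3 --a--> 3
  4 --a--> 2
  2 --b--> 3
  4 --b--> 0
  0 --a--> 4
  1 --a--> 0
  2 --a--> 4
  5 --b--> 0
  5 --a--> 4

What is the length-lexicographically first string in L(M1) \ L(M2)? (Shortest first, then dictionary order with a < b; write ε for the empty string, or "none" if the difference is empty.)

aa

The string aa is accepted by M1 but not by M2.
No shorter string lies in the difference, and aa is the lexicographically first length-2 string in L(M1) \ L(M2).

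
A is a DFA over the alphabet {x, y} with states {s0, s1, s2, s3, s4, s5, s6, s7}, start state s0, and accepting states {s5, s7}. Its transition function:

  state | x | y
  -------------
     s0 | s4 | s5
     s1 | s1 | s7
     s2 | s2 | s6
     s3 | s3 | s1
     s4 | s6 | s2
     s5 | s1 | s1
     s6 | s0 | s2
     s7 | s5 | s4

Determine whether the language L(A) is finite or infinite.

infinite

State s2 is reachable from the start and can reach an accepting state, and it lies on the cycle s2 → s2.
Traversing that cycle any number of times yields accepted strings of unbounded length, so the language is infinite.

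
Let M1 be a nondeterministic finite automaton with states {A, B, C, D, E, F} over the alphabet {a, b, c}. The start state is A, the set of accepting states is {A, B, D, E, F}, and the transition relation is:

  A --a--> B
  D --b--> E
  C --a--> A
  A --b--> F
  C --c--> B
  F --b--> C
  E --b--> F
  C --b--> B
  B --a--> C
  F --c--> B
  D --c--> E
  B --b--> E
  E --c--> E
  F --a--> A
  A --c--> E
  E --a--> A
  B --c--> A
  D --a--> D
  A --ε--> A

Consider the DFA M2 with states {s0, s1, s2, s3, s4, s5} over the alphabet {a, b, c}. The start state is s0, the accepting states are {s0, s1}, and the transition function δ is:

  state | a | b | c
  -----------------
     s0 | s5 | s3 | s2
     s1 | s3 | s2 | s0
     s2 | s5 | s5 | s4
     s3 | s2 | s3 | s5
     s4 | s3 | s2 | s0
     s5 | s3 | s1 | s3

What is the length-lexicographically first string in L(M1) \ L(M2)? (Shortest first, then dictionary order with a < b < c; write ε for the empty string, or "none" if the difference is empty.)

a

The string a is accepted by M1 but not by M2.
No shorter string lies in the difference, and a is the lexicographically first length-1 string in L(M1) \ L(M2).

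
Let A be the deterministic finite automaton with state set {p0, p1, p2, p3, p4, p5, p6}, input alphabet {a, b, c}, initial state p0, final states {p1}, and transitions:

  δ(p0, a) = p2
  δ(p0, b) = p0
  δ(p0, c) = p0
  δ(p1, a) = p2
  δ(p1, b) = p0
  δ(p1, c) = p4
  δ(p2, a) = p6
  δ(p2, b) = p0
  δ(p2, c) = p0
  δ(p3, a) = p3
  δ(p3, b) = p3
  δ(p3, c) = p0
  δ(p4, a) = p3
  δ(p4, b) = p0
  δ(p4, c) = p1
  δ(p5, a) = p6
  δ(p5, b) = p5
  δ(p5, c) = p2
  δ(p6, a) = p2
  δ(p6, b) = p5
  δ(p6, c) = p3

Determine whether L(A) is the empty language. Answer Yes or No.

The states reachable from the start state are {p0, p2, p3, p5, p6}.
None of the accepting states {p1} is reachable, so no string is accepted and L(A) = ∅.

Yes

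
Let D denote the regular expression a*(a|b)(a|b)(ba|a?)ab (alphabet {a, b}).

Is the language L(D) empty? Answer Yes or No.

The string aaab matches the expression, so it belongs to L(D).
Since L(D) contains at least one string, it is not empty.

No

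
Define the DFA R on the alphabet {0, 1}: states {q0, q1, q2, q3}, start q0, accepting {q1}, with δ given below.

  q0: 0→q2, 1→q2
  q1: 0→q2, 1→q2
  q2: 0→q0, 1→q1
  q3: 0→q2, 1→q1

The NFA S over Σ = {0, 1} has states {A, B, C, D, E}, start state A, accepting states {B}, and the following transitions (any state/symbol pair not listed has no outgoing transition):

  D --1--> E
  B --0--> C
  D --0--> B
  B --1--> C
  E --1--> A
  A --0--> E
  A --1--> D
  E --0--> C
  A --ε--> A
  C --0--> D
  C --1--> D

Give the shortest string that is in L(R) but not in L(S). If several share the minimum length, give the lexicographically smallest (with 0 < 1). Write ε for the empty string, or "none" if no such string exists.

The string 01 is accepted by R but not by S.
No shorter string lies in the difference, and 01 is the lexicographically first length-2 string in L(R) \ L(S).

01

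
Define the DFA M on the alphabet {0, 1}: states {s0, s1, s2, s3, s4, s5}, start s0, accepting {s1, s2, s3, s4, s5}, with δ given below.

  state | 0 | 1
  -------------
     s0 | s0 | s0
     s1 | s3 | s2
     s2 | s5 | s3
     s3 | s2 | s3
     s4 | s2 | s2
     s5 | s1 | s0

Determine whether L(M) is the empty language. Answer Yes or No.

The states reachable from the start state are {s0}.
None of the accepting states {s1, s2, s3, s4, s5} is reachable, so no string is accepted and L(M) = ∅.

Yes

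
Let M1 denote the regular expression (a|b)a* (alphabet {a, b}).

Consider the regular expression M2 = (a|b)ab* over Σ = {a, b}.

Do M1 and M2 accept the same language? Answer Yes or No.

No

The string a is accepted by M1 but rejected by M2.
So L(M1) ≠ L(M2).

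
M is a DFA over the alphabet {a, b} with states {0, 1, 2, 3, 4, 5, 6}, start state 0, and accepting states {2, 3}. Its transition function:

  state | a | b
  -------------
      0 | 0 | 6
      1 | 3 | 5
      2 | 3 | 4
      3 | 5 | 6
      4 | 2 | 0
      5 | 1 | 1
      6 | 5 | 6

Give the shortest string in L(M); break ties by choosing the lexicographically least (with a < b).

A breadth-first search from 0 reaches an accepting state first via the path 0 → 6 → 5 → 1 → 3 on input baaa.
No string of length < 4 is accepted (BFS exhausts all shorter strings without reaching an accepting state), and baaa is the lexicographically least accepting string of length 4.

baaa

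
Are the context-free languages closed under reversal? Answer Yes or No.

Reversing the right-hand side of every production of a context-free grammar for L gives a context-free grammar for Lᴿ (induction on derivation length).
So the context-free languages are closed under reversal.

Yes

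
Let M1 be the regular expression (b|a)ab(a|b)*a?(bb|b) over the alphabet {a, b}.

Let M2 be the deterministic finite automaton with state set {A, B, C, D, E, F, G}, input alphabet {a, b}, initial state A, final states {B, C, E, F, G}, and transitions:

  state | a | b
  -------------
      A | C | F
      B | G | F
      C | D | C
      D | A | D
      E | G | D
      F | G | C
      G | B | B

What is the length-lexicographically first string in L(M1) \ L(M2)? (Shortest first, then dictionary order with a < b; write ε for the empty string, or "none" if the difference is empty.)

The string aabb is accepted by M1 but not by M2.
No shorter string lies in the difference, and aabb is the lexicographically first length-4 string in L(M1) \ L(M2).

aabb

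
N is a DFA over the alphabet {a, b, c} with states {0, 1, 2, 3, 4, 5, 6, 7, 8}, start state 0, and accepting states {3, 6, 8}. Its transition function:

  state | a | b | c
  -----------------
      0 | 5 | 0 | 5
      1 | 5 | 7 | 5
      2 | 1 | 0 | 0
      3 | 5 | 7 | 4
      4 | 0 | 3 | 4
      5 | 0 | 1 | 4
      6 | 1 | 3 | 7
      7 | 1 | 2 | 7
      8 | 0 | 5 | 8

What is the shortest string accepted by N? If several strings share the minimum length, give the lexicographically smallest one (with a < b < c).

A breadth-first search from 0 reaches an accepting state first via the path 0 → 5 → 4 → 3 on input acb.
No string of length < 3 is accepted (BFS exhausts all shorter strings without reaching an accepting state), and acb is the lexicographically least accepting string of length 3.

acb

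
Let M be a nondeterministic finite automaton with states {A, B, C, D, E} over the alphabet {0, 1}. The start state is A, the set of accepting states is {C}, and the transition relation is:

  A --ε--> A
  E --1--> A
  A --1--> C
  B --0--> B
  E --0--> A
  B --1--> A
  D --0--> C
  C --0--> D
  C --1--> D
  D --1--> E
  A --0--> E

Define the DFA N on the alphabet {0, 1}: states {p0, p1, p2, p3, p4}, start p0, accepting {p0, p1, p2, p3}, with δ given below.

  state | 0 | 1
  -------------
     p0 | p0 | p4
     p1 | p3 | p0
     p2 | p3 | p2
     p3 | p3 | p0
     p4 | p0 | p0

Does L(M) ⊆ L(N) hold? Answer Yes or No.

The string 1 is in L(M) but not in L(N).
So L(M) ⊄ L(N).

No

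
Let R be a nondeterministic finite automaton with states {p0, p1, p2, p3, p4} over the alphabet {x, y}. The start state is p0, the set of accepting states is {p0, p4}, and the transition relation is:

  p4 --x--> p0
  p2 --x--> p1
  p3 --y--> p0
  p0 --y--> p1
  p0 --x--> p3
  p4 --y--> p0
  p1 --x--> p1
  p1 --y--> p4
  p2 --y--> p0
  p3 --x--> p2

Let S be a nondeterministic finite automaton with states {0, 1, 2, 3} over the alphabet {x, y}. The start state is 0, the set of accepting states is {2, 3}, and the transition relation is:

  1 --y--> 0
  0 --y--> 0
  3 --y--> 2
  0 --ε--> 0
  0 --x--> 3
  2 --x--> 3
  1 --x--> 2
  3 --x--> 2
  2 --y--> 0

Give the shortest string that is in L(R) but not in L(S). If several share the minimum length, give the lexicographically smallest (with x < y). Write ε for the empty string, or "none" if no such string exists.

The empty string ε is accepted by R but not by S.
Since ε is the unique shortest string, it is the required witness.

ε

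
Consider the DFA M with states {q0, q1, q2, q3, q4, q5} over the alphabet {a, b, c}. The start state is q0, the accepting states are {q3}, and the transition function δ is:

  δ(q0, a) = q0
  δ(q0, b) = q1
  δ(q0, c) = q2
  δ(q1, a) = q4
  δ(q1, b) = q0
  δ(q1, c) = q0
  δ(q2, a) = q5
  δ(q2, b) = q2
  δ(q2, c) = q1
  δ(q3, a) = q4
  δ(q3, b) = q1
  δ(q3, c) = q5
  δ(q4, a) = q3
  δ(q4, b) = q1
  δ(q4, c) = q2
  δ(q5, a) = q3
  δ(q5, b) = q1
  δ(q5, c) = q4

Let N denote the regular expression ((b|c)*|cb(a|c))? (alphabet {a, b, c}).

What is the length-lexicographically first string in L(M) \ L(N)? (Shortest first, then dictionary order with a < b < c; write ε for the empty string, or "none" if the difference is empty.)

The string baa is accepted by M but not by N.
No shorter string lies in the difference, and baa is the lexicographically first length-3 string in L(M) \ L(N).

baa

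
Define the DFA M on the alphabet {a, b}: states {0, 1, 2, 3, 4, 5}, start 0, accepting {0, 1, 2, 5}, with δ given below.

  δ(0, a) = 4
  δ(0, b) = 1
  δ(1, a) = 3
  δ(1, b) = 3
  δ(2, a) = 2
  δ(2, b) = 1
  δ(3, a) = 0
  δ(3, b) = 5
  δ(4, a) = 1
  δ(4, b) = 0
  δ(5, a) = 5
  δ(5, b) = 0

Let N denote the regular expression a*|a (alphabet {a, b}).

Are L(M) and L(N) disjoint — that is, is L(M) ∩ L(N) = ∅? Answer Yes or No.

The empty string ε is accepted by both M and N.
Hence L(M) ∩ L(N) ≠ ∅.

No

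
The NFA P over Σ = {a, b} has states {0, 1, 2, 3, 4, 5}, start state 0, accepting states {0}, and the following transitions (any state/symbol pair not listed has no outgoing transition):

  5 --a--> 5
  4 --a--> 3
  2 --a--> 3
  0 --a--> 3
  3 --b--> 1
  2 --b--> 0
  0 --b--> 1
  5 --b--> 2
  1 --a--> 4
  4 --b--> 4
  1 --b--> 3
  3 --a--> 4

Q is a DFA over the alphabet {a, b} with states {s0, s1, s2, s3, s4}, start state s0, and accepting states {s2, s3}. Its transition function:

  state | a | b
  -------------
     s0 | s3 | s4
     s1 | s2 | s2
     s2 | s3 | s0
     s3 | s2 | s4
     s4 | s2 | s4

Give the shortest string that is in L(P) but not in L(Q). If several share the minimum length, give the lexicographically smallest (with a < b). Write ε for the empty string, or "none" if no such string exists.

ε

The empty string ε is accepted by P but not by Q.
Since ε is the unique shortest string, it is the required witness.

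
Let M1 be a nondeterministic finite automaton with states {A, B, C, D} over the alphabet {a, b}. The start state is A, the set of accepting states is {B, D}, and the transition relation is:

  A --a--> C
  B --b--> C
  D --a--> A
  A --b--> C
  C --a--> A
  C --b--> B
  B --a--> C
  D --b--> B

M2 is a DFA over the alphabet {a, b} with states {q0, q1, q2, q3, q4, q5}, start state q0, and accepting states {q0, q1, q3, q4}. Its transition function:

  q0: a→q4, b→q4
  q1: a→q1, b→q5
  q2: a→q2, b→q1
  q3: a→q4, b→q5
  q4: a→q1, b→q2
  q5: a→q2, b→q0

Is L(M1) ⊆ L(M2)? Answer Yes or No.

The string ab is in L(M1) but not in L(M2).
So L(M1) ⊄ L(M2).

No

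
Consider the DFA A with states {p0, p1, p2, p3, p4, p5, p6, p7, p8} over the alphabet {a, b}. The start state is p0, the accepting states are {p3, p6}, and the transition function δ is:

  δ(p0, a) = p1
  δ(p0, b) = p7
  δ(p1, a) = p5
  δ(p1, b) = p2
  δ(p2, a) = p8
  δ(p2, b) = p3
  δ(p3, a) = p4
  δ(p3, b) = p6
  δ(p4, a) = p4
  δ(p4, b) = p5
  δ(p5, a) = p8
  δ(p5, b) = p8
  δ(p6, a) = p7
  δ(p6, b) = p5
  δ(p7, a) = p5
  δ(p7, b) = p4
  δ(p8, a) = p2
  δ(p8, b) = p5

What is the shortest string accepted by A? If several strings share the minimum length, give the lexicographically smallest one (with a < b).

abb

A breadth-first search from p0 reaches an accepting state first via the path p0 → p1 → p2 → p3 on input abb.
No string of length < 3 is accepted (BFS exhausts all shorter strings without reaching an accepting state), and abb is the lexicographically least accepting string of length 3.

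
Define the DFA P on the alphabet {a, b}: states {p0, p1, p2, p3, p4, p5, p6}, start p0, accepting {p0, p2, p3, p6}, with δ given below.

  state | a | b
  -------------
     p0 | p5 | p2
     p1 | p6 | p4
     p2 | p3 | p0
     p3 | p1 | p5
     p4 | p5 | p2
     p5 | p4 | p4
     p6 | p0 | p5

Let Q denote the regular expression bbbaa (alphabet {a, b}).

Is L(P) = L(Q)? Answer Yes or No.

The empty string ε is accepted by P but rejected by Q.
So L(P) ≠ L(Q).

No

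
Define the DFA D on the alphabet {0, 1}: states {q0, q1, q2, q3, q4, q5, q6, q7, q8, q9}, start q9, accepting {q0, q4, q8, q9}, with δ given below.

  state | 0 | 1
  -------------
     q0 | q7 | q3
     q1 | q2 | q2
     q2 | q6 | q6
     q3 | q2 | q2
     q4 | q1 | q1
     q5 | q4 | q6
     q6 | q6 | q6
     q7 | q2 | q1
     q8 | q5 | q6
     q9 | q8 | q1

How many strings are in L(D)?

3

The useful subgraph on states {q4, q5, q8, q9} is acyclic, so L(D) is finite; the longest accepting path visits 4 useful states, giving maximum string length 3.
Counting accepting paths from q9 by length: 1 of length 0, 1 of length 1, 1 of length 3. Total 3.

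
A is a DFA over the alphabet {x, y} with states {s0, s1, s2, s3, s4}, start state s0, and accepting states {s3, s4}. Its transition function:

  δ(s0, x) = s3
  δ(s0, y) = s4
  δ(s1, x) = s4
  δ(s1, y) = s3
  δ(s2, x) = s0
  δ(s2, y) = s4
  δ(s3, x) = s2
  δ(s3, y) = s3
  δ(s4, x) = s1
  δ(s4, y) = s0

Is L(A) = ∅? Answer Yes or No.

The string x is accepted: the run s0 → s3 ends in the accepting state s3.
Since at least one string is accepted, L(A) is not empty.

No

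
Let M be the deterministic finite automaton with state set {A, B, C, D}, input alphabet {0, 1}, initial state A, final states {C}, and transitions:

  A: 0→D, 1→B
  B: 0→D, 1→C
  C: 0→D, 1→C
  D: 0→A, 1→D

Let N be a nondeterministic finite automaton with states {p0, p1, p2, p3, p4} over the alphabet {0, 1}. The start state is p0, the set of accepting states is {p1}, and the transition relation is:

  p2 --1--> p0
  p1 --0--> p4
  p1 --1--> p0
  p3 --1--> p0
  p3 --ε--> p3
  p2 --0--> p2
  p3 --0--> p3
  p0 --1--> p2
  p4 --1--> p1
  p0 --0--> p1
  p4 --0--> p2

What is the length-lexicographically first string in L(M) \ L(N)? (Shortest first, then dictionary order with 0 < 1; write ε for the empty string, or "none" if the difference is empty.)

11

The string 11 is accepted by M but not by N.
No shorter string lies in the difference, and 11 is the lexicographically first length-2 string in L(M) \ L(N).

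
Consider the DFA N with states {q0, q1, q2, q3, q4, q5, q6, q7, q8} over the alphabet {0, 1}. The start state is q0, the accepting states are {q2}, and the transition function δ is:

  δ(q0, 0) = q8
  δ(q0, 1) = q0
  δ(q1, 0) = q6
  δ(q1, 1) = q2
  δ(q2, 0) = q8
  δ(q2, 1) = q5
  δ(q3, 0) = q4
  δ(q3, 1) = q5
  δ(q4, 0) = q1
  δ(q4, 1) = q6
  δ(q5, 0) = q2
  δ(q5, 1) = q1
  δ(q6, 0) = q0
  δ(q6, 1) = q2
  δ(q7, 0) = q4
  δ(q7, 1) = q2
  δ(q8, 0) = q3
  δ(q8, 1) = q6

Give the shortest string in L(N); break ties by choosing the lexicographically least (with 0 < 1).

A breadth-first search from q0 reaches an accepting state first via the path q0 → q8 → q6 → q2 on input 011.
No string of length < 3 is accepted (BFS exhausts all shorter strings without reaching an accepting state), and 011 is the lexicographically least accepting string of length 3.

011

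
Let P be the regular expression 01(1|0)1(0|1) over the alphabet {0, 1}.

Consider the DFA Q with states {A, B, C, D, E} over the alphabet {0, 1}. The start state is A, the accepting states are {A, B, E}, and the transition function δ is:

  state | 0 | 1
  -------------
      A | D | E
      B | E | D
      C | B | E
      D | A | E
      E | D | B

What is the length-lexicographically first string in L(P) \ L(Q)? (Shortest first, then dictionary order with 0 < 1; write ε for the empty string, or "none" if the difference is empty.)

The string 01010 is accepted by P but not by Q.
No shorter string lies in the difference, and 01010 is the lexicographically first length-5 string in L(P) \ L(Q).

01010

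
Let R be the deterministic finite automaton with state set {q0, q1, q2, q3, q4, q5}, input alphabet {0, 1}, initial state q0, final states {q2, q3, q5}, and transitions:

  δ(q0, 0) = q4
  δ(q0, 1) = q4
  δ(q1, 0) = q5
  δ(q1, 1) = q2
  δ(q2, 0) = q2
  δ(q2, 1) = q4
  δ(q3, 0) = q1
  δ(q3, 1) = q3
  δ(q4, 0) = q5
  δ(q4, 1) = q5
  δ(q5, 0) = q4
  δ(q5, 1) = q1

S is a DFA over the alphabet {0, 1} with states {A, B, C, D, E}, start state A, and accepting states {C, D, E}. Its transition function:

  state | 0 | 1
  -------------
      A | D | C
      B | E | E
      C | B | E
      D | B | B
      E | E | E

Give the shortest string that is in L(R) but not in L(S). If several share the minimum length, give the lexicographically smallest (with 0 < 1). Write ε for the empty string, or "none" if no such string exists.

00

The string 00 is accepted by R but not by S.
No shorter string lies in the difference, and 00 is the lexicographically first length-2 string in L(R) \ L(S).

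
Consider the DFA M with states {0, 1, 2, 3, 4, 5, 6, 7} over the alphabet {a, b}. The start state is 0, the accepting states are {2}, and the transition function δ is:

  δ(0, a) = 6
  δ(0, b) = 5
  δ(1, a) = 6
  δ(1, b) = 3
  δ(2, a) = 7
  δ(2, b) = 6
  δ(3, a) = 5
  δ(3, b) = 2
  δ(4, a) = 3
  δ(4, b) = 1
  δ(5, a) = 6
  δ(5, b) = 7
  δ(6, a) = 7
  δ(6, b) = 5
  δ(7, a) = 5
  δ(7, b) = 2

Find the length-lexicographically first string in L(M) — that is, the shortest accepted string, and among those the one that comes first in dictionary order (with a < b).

aab

A breadth-first search from 0 reaches an accepting state first via the path 0 → 6 → 7 → 2 on input aab.
No string of length < 3 is accepted (BFS exhausts all shorter strings without reaching an accepting state), and aab is the lexicographically least accepting string of length 3.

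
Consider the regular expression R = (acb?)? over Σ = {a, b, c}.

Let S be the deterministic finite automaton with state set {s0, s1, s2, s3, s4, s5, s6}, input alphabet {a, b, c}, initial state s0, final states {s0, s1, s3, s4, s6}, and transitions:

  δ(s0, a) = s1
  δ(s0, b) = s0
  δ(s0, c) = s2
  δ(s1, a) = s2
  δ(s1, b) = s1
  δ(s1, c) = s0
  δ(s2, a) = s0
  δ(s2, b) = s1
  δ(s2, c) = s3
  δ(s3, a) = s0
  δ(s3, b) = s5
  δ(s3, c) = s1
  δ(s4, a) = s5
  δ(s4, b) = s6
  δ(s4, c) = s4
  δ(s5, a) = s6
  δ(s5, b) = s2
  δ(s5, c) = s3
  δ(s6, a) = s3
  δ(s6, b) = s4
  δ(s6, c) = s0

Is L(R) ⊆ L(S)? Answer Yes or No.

Converting the expression R to a DFA (subset construction, then merging equivalent states) gives the minimal DFA with states {r0, r1, r2, r3, r4}, start state r0, accepting states {r0, r3, r4} and transitions r0: a→r1, b→r2, c→r2; r1: a→r2, b→r2, c→r3; r2: a→r2, b→r2, c→r2; r3: a→r2, b→r4, c→r2; r4: a→r2, b→r2, c→r2.
Exploring the product automaton R × S from the start pair (r0, s0), following both machines on each input symbol, reaches 11 state pairs: (r0, s0), (r1, s1), (r2, s0), (r2, s2), (r2, s1), (r3, s0), (r2, s3), (r4, s0), (r2, s5), (r2, s6), (r2, s4).
R accepts in {r0, r3, r4} and S accepts in {s0, s1, s3, s4, s6}. The reachable pairs whose R-component is accepting are (r0, s0), (r3, s0), (r4, s0); in each of them the S-component is accepting too, so the product for L(R) \ L(S) (R-component accepting, S-component rejecting) has no reachable accepting pair and the difference is empty.
Hence every string in L(R) is also in L(S).

Yes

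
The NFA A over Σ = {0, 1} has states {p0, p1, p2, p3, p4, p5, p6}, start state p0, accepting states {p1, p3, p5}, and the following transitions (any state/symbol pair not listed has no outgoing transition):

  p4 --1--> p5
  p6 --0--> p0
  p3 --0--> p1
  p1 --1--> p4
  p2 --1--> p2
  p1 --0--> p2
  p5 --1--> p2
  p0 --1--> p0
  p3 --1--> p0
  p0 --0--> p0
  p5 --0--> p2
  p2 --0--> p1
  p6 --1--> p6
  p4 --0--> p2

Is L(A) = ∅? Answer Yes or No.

The states reachable from the start state are {p0}.
None of the accepting states {p1, p3, p5} is reachable, so no string is accepted and L(A) = ∅.

Yes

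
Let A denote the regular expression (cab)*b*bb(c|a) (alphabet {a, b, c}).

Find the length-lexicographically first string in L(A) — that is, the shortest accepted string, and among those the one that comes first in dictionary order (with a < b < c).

bba

By inspection of the expression, no string of length less than 3 matches, and bba is the lexicographically first match of length 3.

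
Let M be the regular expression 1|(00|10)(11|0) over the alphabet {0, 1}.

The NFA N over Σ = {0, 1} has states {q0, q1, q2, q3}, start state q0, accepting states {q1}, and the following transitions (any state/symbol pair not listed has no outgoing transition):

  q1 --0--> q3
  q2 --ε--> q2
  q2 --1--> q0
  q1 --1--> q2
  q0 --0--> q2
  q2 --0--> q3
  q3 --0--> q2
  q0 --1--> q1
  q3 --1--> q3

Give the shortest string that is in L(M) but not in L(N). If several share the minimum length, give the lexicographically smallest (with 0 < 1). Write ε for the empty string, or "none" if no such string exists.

The string 000 is accepted by M but not by N.
No shorter string lies in the difference, and 000 is the lexicographically first length-3 string in L(M) \ L(N).

000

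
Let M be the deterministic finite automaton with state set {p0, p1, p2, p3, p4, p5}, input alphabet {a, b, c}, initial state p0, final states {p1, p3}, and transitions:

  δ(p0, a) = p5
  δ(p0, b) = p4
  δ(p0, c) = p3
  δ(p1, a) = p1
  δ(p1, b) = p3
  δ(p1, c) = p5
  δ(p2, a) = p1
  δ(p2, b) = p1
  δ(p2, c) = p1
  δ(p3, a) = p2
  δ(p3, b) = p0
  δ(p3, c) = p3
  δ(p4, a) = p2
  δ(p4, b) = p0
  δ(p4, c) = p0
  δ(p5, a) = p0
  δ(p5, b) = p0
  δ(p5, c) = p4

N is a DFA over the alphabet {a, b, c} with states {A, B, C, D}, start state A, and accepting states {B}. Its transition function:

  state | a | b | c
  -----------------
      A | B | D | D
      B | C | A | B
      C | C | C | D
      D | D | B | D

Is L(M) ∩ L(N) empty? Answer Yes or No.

The string bab is accepted by both M and N.
Hence L(M) ∩ L(N) ≠ ∅.

No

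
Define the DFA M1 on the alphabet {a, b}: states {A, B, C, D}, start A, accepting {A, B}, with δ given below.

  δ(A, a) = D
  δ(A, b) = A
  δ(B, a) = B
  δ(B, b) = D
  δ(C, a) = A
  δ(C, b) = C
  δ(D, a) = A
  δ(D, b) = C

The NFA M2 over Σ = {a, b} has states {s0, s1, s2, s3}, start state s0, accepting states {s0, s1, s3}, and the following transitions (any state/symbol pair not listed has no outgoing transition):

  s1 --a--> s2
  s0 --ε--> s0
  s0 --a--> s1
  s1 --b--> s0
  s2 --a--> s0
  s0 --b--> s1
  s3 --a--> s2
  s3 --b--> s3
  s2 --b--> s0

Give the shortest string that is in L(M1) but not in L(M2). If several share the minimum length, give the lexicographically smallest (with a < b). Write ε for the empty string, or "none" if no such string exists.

aa

The string aa is accepted by M1 but not by M2.
No shorter string lies in the difference, and aa is the lexicographically first length-2 string in L(M1) \ L(M2).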